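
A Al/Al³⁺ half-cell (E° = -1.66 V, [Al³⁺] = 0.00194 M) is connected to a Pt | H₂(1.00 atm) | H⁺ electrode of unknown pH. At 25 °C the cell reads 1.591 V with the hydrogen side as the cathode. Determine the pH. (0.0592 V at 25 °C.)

pH = 2.07

E°_cell = 1.66 V and n = 6.
log Q = n(E° − E)/0.0592 = 6×(1.66 − 1.591)/0.0592 = 6.993.
With Q = [Al³⁺]^2·P(H₂)^3 / [H⁺]^6, solving for [H⁺] gives log[H⁺] = -2.070, so pH = 2.07.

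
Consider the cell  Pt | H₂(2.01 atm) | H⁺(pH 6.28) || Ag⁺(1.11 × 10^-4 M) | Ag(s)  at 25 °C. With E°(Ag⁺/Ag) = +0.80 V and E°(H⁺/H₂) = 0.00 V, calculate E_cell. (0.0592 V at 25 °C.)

0.95 V

The Ag⁺/Ag couple is the cathode, so E°_cell = 0.80 V; n = 2.
[H⁺] = 10^(−6.28) = 5.2 × 10^-7 M, and Q = [H⁺]^2 / ([Ag⁺]^2·P(H₂)) = 1.11 × 10^-5.
E = E° − (0.0592/2) log Q = 0.80 − (0.0592/2)(-4.954) = 0.947 V.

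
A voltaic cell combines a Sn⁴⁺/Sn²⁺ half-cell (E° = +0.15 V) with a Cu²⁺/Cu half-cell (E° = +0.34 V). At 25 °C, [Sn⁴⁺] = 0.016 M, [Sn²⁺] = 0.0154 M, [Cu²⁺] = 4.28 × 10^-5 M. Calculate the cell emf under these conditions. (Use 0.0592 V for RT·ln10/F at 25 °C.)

0.060 V

The Cu²⁺/Cu couple has the higher reduction potential and acts as the cathode, so E°_cell = +0.34 − (+0.15) = 0.19 V.
Balancing electrons gives n = 2; the reaction quotient is Q = [Sn⁴⁺]/([Sn²⁺]·[Cu²⁺]) = 2.43 × 10^4.
At 25 °C, E = E° − (0.0592/n) log Q = 0.19 − (0.0592/2)(4.385) = 0.190 − 0.130 = 0.060 V.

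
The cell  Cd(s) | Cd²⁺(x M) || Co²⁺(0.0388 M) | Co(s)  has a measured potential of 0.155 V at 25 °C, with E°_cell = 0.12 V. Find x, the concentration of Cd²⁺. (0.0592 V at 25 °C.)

From the Nernst equation, log Q = n(E° − E)/0.0592 = 2(0.12 − 0.155)/0.0592 = -1.182, so Q = 0.0657.
With Q = [Cd²⁺]/[Co²⁺] and the known concentrations, [Cd²⁺] in the numerator gives [Cd²⁺] = 0.0025 M.

0.0025 M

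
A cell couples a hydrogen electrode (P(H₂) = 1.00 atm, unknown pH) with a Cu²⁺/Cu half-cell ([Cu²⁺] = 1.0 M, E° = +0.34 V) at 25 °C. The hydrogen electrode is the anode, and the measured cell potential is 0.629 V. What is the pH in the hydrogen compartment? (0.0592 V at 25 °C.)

pH = 4.88

E°_cell = 0.34 V and n = 2.
log Q = n(E° − E)/0.0592 = 2×(0.34 − 0.629)/0.0592 = -9.764.
With Q = [H⁺]^2 / ([Cu²⁺]·P(H₂)), solving for [H⁺] gives log[H⁺] = -4.882, so pH = 4.88.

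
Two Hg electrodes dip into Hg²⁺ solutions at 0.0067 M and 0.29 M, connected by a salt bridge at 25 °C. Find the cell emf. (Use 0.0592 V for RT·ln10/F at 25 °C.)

Both half-cells are Hg²⁺/Hg, so E°_cell = 0. The concentrated side is the cathode; the cell reaction moves Hg²⁺ from high to low concentration with n = 2.
Q = [Hg²⁺]_dilute/[Hg²⁺]_conc = 0.0067/0.29 = 0.0231.
E = 0 − (0.0592/2) log Q = −(0.0592/2)(-1.636) = 0.0484 V.

0.048 V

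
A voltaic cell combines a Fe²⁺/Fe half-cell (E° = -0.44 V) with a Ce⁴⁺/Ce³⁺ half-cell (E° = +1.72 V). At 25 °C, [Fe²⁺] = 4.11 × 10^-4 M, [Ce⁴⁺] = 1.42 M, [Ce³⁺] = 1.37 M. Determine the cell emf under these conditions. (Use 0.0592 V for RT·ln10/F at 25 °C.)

2.26 V

The Ce⁴⁺/Ce³⁺ couple has the higher reduction potential and acts as the cathode, so E°_cell = +1.72 − (-0.44) = 2.16 V.
Balancing electrons gives n = 2; the reaction quotient is Q = [Fe²⁺]·[Ce³⁺]^2/[Ce⁴⁺]^2 = 3.83 × 10^-4.
At 25 °C, E = E° − (0.0592/n) log Q = 2.16 − (0.0592/2)(-3.417) = 2.160 + 0.101 = 2.261 V.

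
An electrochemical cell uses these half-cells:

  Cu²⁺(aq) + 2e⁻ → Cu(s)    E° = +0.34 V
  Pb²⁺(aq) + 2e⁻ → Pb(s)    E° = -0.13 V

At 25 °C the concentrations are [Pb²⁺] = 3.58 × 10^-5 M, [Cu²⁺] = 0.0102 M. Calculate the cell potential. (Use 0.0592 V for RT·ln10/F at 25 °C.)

0.543 V

The Cu²⁺/Cu couple has the higher reduction potential and acts as the cathode, so E°_cell = +0.34 − (-0.13) = 0.47 V.
Balancing electrons gives n = 2; the reaction quotient is Q = [Pb²⁺]/[Cu²⁺] = 0.00351.
At 25 °C, E = E° − (0.0592/n) log Q = 0.47 − (0.0592/2)(-2.455) = 0.470 + 0.073 = 0.543 V.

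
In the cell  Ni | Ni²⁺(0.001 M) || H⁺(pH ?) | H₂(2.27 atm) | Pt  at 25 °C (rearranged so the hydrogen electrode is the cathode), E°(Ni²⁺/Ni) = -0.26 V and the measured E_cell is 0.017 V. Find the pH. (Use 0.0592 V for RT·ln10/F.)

pH = 5.43

E°_cell = 0.26 V and n = 2.
log Q = n(E° − E)/0.0592 = 2×(0.26 − 0.017)/0.0592 = 8.209.
With Q = [Ni²⁺]·P(H₂) / [H⁺]^2, solving for [H⁺] gives log[H⁺] = -5.427, so pH = 5.43.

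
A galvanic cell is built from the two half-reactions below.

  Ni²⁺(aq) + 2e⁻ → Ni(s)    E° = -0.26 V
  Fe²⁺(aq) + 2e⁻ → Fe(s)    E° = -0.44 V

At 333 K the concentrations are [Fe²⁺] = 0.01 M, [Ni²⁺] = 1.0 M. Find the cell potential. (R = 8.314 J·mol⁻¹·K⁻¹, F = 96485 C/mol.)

0.246 V

The Ni²⁺/Ni couple has the higher reduction potential and acts as the cathode, so E°_cell = -0.26 − (-0.44) = 0.18 V.
Balancing electrons gives n = 2; the reaction quotient is Q = [Fe²⁺]/[Ni²⁺] = 0.0100.
E = E° − (RT/nF) ln Q = 0.18 − (8.314×333)/(2×96485) × (-4.605) = 0.180 + 0.066 = 0.246 V.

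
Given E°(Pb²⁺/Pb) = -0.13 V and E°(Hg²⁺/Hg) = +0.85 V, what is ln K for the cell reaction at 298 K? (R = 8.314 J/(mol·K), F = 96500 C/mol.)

ln K = 76.3

E°_cell = +0.85 − (-0.13) = 0.98 V, with n = 2 electrons transferred.
At equilibrium E = 0, so the Nernst equation gives ln K = nFE°/RT = (2)(96500)(0.98)/((8.314)(298)) = 76.34.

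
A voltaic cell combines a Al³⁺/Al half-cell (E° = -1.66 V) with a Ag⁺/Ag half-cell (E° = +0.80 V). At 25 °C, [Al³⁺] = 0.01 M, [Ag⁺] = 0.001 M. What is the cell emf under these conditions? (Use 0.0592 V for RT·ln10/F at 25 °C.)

2.32 V

The Ag⁺/Ag couple has the higher reduction potential and acts as the cathode, so E°_cell = +0.80 − (-1.66) = 2.46 V.
Balancing electrons gives n = 3; the reaction quotient is Q = [Al³⁺]/[Ag⁺]^3 = 1 × 10^7.
At 25 °C, E = E° − (0.0592/n) log Q = 2.46 − (0.0592/3)(7.000) = 2.460 − 0.138 = 2.322 V.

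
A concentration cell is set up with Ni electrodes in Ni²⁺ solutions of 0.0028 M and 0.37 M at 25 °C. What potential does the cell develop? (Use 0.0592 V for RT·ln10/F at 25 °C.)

Both half-cells are Ni²⁺/Ni, so E°_cell = 0. The concentrated side is the cathode; the cell reaction moves Ni²⁺ from high to low concentration with n = 2.
Q = [Ni²⁺]_dilute/[Ni²⁺]_conc = 0.0028/0.37 = 0.00757.
E = 0 − (0.0592/2) log Q = −(0.0592/2)(-2.121) = 0.0628 V.

0.063 V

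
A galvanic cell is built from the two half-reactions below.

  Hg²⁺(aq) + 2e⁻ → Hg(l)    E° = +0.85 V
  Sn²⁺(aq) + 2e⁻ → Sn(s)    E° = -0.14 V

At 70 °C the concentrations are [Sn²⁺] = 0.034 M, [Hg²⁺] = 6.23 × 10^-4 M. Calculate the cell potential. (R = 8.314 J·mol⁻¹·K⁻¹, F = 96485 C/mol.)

The Hg²⁺/Hg couple has the higher reduction potential and acts as the cathode, so E°_cell = +0.85 − (-0.14) = 0.99 V.
Balancing electrons gives n = 2; the reaction quotient is Q = [Sn²⁺]/[Hg²⁺] = 54.6.
E = E° − (RT/nF) ln Q = 0.99 − (8.314×343)/(2×96485) × (4.000) = 0.990 − 0.059 = 0.931 V.

0.931 V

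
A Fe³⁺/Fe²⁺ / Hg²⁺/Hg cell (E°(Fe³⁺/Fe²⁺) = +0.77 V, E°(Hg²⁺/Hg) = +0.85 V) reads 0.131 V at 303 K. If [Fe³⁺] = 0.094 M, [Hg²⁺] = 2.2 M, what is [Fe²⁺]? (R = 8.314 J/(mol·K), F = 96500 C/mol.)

0.45 M

From the Nernst equation, ln Q = nF(E° − E)/RT = 2×96500×(0.08 − 0.131)/(8.314×303) = -3.907, so Q = 0.0201.
With Q = [Fe³⁺]^2/([Fe²⁺]^2·[Hg²⁺]) and the known concentrations, [Fe²⁺]^2 in the denominator gives [Fe²⁺] = 0.45 M.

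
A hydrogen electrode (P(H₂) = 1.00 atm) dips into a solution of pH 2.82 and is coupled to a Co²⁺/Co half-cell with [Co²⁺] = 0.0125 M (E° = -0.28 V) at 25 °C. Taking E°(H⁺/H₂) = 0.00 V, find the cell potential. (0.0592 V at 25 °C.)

The hydrogen couple is the cathode, so E°_cell = 0.28 V; n = 2.
[H⁺] = 10^(−2.82) = 0.0015 M, and Q = [Co²⁺]·P(H₂) / [H⁺]^2 = 5460.
E = E° − (0.0592/2) log Q = 0.28 − (0.0592/2)(3.737) = 0.169 V.

0.17 V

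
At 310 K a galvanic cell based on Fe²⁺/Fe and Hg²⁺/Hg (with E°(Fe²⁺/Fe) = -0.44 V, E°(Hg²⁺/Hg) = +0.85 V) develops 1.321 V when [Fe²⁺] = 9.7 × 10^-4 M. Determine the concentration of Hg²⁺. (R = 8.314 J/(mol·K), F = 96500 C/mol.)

From the Nernst equation, ln Q = nF(E° − E)/RT = 2×96500×(1.29 − 1.321)/(8.314×310) = -2.321, so Q = 0.0981.
With Q = [Fe²⁺]/[Hg²⁺] and the known concentrations, [Hg²⁺] in the denominator gives [Hg²⁺] = 0.0099 M.

0.0099 M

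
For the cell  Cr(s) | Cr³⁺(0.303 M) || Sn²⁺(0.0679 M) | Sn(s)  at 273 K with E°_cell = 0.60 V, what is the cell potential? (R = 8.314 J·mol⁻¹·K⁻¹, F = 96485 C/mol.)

Balancing electrons gives n = 6; the reaction quotient is Q = [Cr³⁺]^2/[Sn²⁺]^3 = 293.
E = E° − (RT/nF) ln Q = 0.60 − (8.314×273)/(6×96485) × (5.681) = 0.600 − 0.022 = 0.578 V.

0.578 V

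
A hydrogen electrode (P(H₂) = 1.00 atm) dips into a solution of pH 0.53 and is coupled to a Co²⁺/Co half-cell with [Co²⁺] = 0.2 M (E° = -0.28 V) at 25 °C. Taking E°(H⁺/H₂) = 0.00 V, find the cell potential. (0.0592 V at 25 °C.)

0.27 V

The hydrogen couple is the cathode, so E°_cell = 0.28 V; n = 2.
[H⁺] = 10^(−0.53) = 0.30 M, and Q = [Co²⁺]·P(H₂) / [H⁺]^2 = 2.30.
E = E° − (0.0592/2) log Q = 0.28 − (0.0592/2)(0.361) = 0.269 V.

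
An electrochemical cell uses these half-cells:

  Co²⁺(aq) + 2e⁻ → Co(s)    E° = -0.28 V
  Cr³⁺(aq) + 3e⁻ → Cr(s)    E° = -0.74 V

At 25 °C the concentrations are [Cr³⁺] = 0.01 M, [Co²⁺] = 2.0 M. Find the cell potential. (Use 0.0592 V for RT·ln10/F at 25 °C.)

The Co²⁺/Co couple has the higher reduction potential and acts as the cathode, so E°_cell = -0.28 − (-0.74) = 0.46 V.
Balancing electrons gives n = 6; the reaction quotient is Q = [Cr³⁺]^2/[Co²⁺]^3 = 1.25 × 10^-5.
At 25 °C, E = E° − (0.0592/n) log Q = 0.46 − (0.0592/6)(-4.903) = 0.460 + 0.048 = 0.508 V.

0.508 V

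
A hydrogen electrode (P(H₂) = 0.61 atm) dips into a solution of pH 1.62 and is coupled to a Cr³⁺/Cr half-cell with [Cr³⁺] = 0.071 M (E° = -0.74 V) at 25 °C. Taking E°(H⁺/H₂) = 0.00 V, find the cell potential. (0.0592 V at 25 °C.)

0.67 V

The hydrogen couple is the cathode, so E°_cell = 0.74 V; n = 6.
[H⁺] = 10^(−1.62) = 0.024 M, and Q = [Cr³⁺]^2·P(H₂)^3 / [H⁺]^6 = 6 × 10^6.
E = E° − (0.0592/6) log Q = 0.74 − (0.0592/6)(6.779) = 0.673 V.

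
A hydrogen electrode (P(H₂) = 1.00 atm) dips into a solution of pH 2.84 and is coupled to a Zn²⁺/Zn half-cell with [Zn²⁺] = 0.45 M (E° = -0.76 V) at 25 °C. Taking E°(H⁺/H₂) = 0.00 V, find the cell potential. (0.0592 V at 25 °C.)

The hydrogen couple is the cathode, so E°_cell = 0.76 V; n = 2.
[H⁺] = 10^(−2.84) = 0.0014 M, and Q = [Zn²⁺]·P(H₂) / [H⁺]^2 = 2.15 × 10^5.
E = E° − (0.0592/2) log Q = 0.76 − (0.0592/2)(5.333) = 0.602 V.

0.60 V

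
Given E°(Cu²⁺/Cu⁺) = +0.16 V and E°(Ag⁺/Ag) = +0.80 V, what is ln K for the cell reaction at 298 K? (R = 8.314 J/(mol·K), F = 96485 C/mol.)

ln K = 24.9

E°_cell = +0.80 − (+0.16) = 0.64 V, with n = 1 electron transferred.
At equilibrium E = 0, so the Nernst equation gives ln K = nFE°/RT = (1)(96485)(0.64)/((8.314)(298)) = 24.92.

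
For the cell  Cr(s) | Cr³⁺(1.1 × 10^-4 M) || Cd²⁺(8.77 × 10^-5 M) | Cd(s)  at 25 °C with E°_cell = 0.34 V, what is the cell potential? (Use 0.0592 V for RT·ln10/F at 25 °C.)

0.298 V

Balancing electrons gives n = 6; the reaction quotient is Q = [Cr³⁺]^2/[Cd²⁺]^3 = 1.79 × 10^4.
At 25 °C, E = E° − (0.0592/n) log Q = 0.34 − (0.0592/6)(4.254) = 0.340 − 0.042 = 0.298 V.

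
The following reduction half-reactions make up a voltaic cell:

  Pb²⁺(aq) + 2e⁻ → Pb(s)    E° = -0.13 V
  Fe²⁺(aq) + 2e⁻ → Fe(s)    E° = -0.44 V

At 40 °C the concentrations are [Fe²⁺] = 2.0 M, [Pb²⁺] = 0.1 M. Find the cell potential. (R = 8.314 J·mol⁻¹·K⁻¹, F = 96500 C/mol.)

The Pb²⁺/Pb couple has the higher reduction potential and acts as the cathode, so E°_cell = -0.13 − (-0.44) = 0.31 V.
Balancing electrons gives n = 2; the reaction quotient is Q = [Fe²⁺]/[Pb²⁺] = 20.0.
E = E° − (RT/nF) ln Q = 0.31 − (8.314×313)/(2×96500) × (2.996) = 0.310 − 0.040 = 0.270 V.

0.270 V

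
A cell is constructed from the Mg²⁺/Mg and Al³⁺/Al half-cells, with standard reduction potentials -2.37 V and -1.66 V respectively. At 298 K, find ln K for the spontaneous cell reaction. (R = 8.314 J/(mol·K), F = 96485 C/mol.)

ln K = 165.9

E°_cell = -1.66 − (-2.37) = 0.71 V, with n = 6 electrons transferred.
At equilibrium E = 0, so the Nernst equation gives ln K = nFE°/RT = (6)(96485)(0.71)/((8.314)(298)) = 165.90.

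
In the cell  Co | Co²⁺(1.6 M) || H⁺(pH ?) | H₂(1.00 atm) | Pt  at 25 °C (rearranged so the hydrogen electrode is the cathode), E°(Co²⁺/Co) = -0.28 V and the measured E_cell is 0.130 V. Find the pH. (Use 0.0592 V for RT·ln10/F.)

E°_cell = 0.28 V and n = 2.
log Q = n(E° − E)/0.0592 = 2×(0.28 − 0.130)/0.0592 = 5.068.
With Q = [Co²⁺]·P(H₂) / [H⁺]^2, solving for [H⁺] gives log[H⁺] = -2.432, so pH = 2.43.

pH = 2.43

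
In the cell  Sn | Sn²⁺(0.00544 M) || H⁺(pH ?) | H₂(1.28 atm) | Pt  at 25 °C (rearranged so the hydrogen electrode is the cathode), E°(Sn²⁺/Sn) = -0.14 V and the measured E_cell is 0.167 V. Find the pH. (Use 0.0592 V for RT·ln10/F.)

pH = 0.62

E°_cell = 0.14 V and n = 2.
log Q = n(E° − E)/0.0592 = 2×(0.14 − 0.167)/0.0592 = -0.912.
With Q = [Sn²⁺]·P(H₂) / [H⁺]^2, solving for [H⁺] gives log[H⁺] = -0.623, so pH = 0.62.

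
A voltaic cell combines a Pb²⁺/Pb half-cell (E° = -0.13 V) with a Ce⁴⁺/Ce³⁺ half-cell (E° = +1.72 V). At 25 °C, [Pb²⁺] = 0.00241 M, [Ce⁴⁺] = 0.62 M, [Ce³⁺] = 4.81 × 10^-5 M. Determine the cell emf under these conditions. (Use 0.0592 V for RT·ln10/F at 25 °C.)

2.17 V

The Ce⁴⁺/Ce³⁺ couple has the higher reduction potential and acts as the cathode, so E°_cell = +1.72 − (-0.13) = 1.85 V.
Balancing electrons gives n = 2; the reaction quotient is Q = [Pb²⁺]·[Ce³⁺]^2/[Ce⁴⁺]^2 = 1.45 × 10^-11.
At 25 °C, E = E° − (0.0592/n) log Q = 1.85 − (0.0592/2)(-10.838) = 1.850 + 0.321 = 2.171 V.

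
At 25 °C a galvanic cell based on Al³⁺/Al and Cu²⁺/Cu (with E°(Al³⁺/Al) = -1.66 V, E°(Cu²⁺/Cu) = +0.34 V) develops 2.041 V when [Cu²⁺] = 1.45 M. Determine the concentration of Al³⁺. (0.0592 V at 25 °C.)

0.015 M

From the Nernst equation, log Q = n(E° − E)/0.0592 = 6(2.00 − 2.041)/0.0592 = -4.155, so Q = 6.99 × 10^-5.
With Q = [Al³⁺]^2/[Cu²⁺]^3 and the known concentrations, [Al³⁺]^2 in the numerator gives [Al³⁺] = 0.015 M.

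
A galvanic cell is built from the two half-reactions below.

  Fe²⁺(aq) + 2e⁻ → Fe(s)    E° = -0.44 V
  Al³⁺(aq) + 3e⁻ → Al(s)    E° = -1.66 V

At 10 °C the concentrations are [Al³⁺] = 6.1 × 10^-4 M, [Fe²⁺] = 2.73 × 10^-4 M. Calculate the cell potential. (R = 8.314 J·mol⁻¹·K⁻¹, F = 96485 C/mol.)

1.18 V

The Fe²⁺/Fe couple has the higher reduction potential and acts as the cathode, so E°_cell = -0.44 − (-1.66) = 1.22 V.
Balancing electrons gives n = 6; the reaction quotient is Q = [Al³⁺]^2/[Fe²⁺]^3 = 1.83 × 10^4.
E = E° − (RT/nF) ln Q = 1.22 − (8.314×283)/(6×96485) × (9.814) = 1.220 − 0.040 = 1.180 V.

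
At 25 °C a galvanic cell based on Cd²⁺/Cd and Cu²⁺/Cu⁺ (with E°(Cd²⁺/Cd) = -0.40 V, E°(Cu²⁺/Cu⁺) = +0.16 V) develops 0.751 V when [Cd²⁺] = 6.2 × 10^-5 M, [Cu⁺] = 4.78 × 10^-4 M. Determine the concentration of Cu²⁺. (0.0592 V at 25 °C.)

From the Nernst equation, log Q = n(E° − E)/0.0592 = 2(0.56 − 0.751)/0.0592 = -6.453, so Q = 3.53 × 10^-7.
With Q = [Cd²⁺]·[Cu⁺]^2/[Cu²⁺]^2 and the known concentrations, [Cu²⁺]^2 in the denominator gives [Cu²⁺] = 0.0063 M.

0.0063 M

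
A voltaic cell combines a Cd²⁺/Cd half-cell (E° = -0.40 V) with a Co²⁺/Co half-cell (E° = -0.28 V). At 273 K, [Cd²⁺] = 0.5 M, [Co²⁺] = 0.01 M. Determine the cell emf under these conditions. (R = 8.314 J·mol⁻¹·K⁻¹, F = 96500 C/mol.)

0.074 V

The Co²⁺/Co couple has the higher reduction potential and acts as the cathode, so E°_cell = -0.28 − (-0.40) = 0.12 V.
Balancing electrons gives n = 2; the reaction quotient is Q = [Cd²⁺]/[Co²⁺] = 50.0.
E = E° − (RT/nF) ln Q = 0.12 − (8.314×273)/(2×96500) × (3.912) = 0.120 − 0.046 = 0.074 V.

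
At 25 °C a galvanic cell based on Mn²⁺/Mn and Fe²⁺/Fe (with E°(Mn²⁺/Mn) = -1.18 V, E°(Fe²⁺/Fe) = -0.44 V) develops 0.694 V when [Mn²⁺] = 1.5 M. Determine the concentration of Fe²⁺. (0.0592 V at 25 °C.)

From the Nernst equation, log Q = n(E° − E)/0.0592 = 2(0.74 − 0.694)/0.0592 = 1.554, so Q = 35.8.
With Q = [Mn²⁺]/[Fe²⁺] and the known concentrations, [Fe²⁺] in the denominator gives [Fe²⁺] = 0.042 M.

0.042 M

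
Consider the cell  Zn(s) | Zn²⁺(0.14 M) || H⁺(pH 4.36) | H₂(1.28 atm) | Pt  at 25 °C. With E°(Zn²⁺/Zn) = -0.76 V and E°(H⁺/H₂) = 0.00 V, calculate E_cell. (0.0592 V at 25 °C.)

The hydrogen couple is the cathode, so E°_cell = 0.76 V; n = 2.
[H⁺] = 10^(−4.36) = 4.4 × 10^-5 M, and Q = [Zn²⁺]·P(H₂) / [H⁺]^2 = 9.4 × 10^7.
E = E° − (0.0592/2) log Q = 0.76 − (0.0592/2)(7.973) = 0.524 V.

0.52 V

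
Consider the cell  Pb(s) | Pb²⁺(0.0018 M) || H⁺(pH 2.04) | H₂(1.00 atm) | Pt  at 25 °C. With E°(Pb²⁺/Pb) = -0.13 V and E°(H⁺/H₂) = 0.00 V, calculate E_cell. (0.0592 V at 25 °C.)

0.090 V

The hydrogen couple is the cathode, so E°_cell = 0.13 V; n = 2.
[H⁺] = 10^(−2.04) = 0.0091 M, and Q = [Pb²⁺]·P(H₂) / [H⁺]^2 = 21.6.
E = E° − (0.0592/2) log Q = 0.13 − (0.0592/2)(1.335) = 0.090 V.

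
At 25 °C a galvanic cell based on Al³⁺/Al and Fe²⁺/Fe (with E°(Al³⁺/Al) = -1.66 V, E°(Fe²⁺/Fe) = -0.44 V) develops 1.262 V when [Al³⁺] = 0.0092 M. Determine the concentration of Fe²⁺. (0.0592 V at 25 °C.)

1.2 M

From the Nernst equation, log Q = n(E° − E)/0.0592 = 6(1.22 − 1.262)/0.0592 = -4.257, so Q = 5.54 × 10^-5.
With Q = [Al³⁺]^2/[Fe²⁺]^3 and the known concentrations, [Fe²⁺]^3 in the denominator gives [Fe²⁺] = 1.2 M.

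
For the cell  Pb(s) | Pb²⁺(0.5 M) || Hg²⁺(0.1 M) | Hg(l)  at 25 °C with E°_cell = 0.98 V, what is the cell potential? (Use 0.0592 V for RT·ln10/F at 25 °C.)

0.959 V

Balancing electrons gives n = 2; the reaction quotient is Q = [Pb²⁺]/[Hg²⁺] = 5.00.
At 25 °C, E = E° − (0.0592/n) log Q = 0.98 − (0.0592/2)(0.699) = 0.980 − 0.021 = 0.959 V.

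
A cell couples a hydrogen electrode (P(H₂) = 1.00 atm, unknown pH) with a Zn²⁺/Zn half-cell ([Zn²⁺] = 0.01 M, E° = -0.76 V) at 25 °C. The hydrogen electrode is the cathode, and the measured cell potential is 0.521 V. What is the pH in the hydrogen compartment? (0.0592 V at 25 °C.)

pH = 5.04

E°_cell = 0.76 V and n = 2.
log Q = n(E° − E)/0.0592 = 2×(0.76 − 0.521)/0.0592 = 8.074.
With Q = [Zn²⁺]·P(H₂) / [H⁺]^2, solving for [H⁺] gives log[H⁺] = -5.037, so pH = 5.04.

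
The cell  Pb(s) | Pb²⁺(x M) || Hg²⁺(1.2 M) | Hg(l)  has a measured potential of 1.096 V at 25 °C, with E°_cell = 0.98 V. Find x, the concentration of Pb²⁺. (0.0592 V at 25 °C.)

1.4 × 10^-4 M

From the Nernst equation, log Q = n(E° − E)/0.0592 = 2(0.98 − 1.096)/0.0592 = -3.919, so Q = 1.21 × 10^-4.
With Q = [Pb²⁺]/[Hg²⁺] and the known concentrations, [Pb²⁺] in the numerator gives [Pb²⁺] = 1.4 × 10^-4 M.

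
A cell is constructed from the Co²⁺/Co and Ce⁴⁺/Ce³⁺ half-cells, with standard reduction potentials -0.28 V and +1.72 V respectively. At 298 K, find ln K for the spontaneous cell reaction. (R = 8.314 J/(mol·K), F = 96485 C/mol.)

E°_cell = +1.72 − (-0.28) = 2.00 V, with n = 2 electrons transferred.
At equilibrium E = 0, so the Nernst equation gives ln K = nFE°/RT = (2)(96485)(2.00)/((8.314)(298)) = 155.77.

ln K = 155.8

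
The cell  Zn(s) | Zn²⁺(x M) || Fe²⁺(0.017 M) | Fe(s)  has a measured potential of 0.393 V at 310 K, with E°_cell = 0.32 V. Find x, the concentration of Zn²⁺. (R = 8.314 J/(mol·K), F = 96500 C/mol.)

From the Nernst equation, ln Q = nF(E° − E)/RT = 2×96500×(0.32 − 0.393)/(8.314×310) = -5.466, so Q = 0.00423.
With Q = [Zn²⁺]/[Fe²⁺] and the known concentrations, [Zn²⁺] in the numerator gives [Zn²⁺] = 7.2 × 10^-5 M.

7.2 × 10^-5 M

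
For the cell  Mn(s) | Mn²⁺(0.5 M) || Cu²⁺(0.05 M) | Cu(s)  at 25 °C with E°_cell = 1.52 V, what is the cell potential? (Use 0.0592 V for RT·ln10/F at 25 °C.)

Balancing electrons gives n = 2; the reaction quotient is Q = [Mn²⁺]/[Cu²⁺] = 10.0.
At 25 °C, E = E° − (0.0592/n) log Q = 1.52 − (0.0592/2)(1.000) = 1.520 − 0.030 = 1.490 V.

1.49 V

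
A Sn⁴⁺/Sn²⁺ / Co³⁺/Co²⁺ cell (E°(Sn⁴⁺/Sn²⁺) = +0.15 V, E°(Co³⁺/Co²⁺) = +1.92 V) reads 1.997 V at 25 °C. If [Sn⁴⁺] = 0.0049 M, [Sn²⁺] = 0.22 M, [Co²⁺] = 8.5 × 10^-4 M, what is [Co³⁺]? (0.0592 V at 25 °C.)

From the Nernst equation, log Q = n(E° − E)/0.0592 = 2(1.77 − 1.997)/0.0592 = -7.669, so Q = 2.14 × 10^-8.
With Q = [Sn⁴⁺]·[Co²⁺]^2/([Sn²⁺]·[Co³⁺]^2) and the known concentrations, [Co³⁺]^2 in the denominator gives [Co³⁺] = 0.87 M.

0.87 M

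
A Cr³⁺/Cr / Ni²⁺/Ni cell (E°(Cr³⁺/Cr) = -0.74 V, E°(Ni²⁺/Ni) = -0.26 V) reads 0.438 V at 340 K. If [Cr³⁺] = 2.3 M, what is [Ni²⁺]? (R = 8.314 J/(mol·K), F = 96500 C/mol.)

From the Nernst equation, ln Q = nF(E° − E)/RT = 6×96500×(0.48 − 0.438)/(8.314×340) = 8.603, so Q = 5450.
With Q = [Cr³⁺]^2/[Ni²⁺]^3 and the known concentrations, [Ni²⁺]^3 in the denominator gives [Ni²⁺] = 0.099 M.

0.099 M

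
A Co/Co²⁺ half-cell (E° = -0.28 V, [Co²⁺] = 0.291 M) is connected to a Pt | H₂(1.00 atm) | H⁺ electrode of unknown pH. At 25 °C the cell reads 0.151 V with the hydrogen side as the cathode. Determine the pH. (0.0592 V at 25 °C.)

pH = 2.45

E°_cell = 0.28 V and n = 2.
log Q = n(E° − E)/0.0592 = 2×(0.28 − 0.151)/0.0592 = 4.358.
With Q = [Co²⁺]·P(H₂) / [H⁺]^2, solving for [H⁺] gives log[H⁺] = -2.447, so pH = 2.45.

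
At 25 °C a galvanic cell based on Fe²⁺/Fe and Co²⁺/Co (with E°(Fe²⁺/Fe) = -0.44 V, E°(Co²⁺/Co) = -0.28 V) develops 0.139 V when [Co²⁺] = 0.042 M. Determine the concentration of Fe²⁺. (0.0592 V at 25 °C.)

0.22 M

From the Nernst equation, log Q = n(E° − E)/0.0592 = 2(0.16 − 0.139)/0.0592 = 0.709, so Q = 5.12.
With Q = [Fe²⁺]/[Co²⁺] and the known concentrations, [Fe²⁺] in the numerator gives [Fe²⁺] = 0.22 M.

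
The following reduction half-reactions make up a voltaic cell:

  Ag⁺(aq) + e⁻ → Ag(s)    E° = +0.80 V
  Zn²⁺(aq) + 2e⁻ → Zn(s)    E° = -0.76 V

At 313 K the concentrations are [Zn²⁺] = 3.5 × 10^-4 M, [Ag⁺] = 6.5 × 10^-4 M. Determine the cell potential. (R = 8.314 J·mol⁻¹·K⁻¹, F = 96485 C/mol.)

The Ag⁺/Ag couple has the higher reduction potential and acts as the cathode, so E°_cell = +0.80 − (-0.76) = 1.56 V.
Balancing electrons gives n = 2; the reaction quotient is Q = [Zn²⁺]/[Ag⁺]^2 = 828.
E = E° − (RT/nF) ln Q = 1.56 − (8.314×313)/(2×96485) × (6.719) = 1.560 − 0.091 = 1.469 V.

1.47 V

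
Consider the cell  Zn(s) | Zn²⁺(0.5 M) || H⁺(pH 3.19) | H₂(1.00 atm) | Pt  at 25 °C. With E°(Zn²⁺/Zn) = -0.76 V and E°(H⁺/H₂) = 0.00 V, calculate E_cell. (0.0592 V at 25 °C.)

The hydrogen couple is the cathode, so E°_cell = 0.76 V; n = 2.
[H⁺] = 10^(−3.19) = 6.5 × 10^-4 M, and Q = [Zn²⁺]·P(H₂) / [H⁺]^2 = 1.2 × 10^6.
E = E° − (0.0592/2) log Q = 0.76 − (0.0592/2)(6.079) = 0.580 V.

0.58 V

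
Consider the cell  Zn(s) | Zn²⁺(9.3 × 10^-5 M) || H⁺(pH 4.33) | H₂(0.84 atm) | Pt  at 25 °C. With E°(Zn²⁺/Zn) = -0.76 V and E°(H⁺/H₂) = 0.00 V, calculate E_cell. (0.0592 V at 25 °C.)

0.63 V

The hydrogen couple is the cathode, so E°_cell = 0.76 V; n = 2.
[H⁺] = 10^(−4.33) = 4.7 × 10^-5 M, and Q = [Zn²⁺]·P(H₂) / [H⁺]^2 = 3.57 × 10^4.
E = E° − (0.0592/2) log Q = 0.76 − (0.0592/2)(4.553) = 0.625 V.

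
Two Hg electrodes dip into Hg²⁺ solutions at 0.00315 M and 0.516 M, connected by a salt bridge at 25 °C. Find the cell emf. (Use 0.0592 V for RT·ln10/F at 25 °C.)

Both half-cells are Hg²⁺/Hg, so E°_cell = 0. The concentrated side is the cathode; the cell reaction moves Hg²⁺ from high to low concentration with n = 2.
Q = [Hg²⁺]_dilute/[Hg²⁺]_conc = 0.00315/0.516 = 0.00610.
E = 0 − (0.0592/2) log Q = −(0.0592/2)(-2.214) = 0.0655 V.

0.066 V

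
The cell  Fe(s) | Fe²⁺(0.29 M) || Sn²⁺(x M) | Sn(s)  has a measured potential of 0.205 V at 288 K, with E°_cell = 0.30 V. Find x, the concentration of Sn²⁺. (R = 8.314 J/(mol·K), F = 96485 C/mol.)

1.4 × 10^-4 M

From the Nernst equation, ln Q = nF(E° − E)/RT = 2×96485×(0.30 − 0.205)/(8.314×288) = 7.656, so Q = 2110.
With Q = [Fe²⁺]/[Sn²⁺] and the known concentrations, [Sn²⁺] in the denominator gives [Sn²⁺] = 1.4 × 10^-4 M.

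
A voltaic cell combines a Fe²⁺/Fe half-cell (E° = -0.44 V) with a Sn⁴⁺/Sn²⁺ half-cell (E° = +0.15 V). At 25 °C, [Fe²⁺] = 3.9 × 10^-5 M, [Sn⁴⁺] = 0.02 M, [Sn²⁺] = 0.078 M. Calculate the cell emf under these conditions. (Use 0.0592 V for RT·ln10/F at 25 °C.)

The Sn⁴⁺/Sn²⁺ couple has the higher reduction potential and acts as the cathode, so E°_cell = +0.15 − (-0.44) = 0.59 V.
Balancing electrons gives n = 2; the reaction quotient is Q = [Fe²⁺]·[Sn²⁺]/[Sn⁴⁺] = 1.52 × 10^-4.
At 25 °C, E = E° − (0.0592/n) log Q = 0.59 − (0.0592/2)(-3.818) = 0.590 + 0.113 = 0.703 V.

0.703 V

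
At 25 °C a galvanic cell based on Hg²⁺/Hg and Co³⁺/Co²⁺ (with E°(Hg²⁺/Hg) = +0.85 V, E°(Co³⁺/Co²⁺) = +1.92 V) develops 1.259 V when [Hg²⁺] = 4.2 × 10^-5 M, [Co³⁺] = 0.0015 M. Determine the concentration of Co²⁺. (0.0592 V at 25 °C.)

1.5 × 10^-4 M

From the Nernst equation, log Q = n(E° − E)/0.0592 = 2(1.07 − 1.259)/0.0592 = -6.385, so Q = 4.12 × 10^-7.
With Q = [Hg²⁺]·[Co²⁺]^2/[Co³⁺]^2 and the known concentrations, [Co²⁺]^2 in the numerator gives [Co²⁺] = 1.5 × 10^-4 M.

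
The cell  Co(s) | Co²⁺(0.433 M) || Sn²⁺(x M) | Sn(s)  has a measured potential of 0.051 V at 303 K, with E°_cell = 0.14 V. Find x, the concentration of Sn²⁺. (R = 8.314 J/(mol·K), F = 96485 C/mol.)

From the Nernst equation, ln Q = nF(E° − E)/RT = 2×96485×(0.14 − 0.051)/(8.314×303) = 6.818, so Q = 914.
With Q = [Co²⁺]/[Sn²⁺] and the known concentrations, [Sn²⁺] in the denominator gives [Sn²⁺] = 4.7 × 10^-4 M.

4.7 × 10^-4 M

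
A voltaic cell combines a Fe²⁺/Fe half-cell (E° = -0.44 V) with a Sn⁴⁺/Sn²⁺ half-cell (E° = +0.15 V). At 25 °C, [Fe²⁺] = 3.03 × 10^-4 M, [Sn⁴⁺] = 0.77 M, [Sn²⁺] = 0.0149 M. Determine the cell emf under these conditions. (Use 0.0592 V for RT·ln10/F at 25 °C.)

0.745 V

The Sn⁴⁺/Sn²⁺ couple has the higher reduction potential and acts as the cathode, so E°_cell = +0.15 − (-0.44) = 0.59 V.
Balancing electrons gives n = 2; the reaction quotient is Q = [Fe²⁺]·[Sn²⁺]/[Sn⁴⁺] = 5.86 × 10^-6.
At 25 °C, E = E° − (0.0592/n) log Q = 0.59 − (0.0592/2)(-5.232) = 0.590 + 0.155 = 0.745 V.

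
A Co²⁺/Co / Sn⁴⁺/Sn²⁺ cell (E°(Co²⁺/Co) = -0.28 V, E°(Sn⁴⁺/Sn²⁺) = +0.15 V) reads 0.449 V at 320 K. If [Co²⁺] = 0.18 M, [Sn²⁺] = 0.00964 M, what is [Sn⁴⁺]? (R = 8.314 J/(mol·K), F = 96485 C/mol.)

From the Nernst equation, ln Q = nF(E° − E)/RT = 2×96485×(0.43 − 0.449)/(8.314×320) = -1.378, so Q = 0.252.
With Q = [Co²⁺]·[Sn²⁺]/[Sn⁴⁺] and the known concentrations, [Sn⁴⁺] in the denominator gives [Sn⁴⁺] = 0.0069 M.

0.0069 M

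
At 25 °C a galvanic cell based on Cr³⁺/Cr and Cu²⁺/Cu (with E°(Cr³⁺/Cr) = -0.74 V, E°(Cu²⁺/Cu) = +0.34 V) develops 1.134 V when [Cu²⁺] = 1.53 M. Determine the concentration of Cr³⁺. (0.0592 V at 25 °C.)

From the Nernst equation, log Q = n(E° − E)/0.0592 = 6(1.08 − 1.134)/0.0592 = -5.473, so Q = 3.37 × 10^-6.
With Q = [Cr³⁺]^2/[Cu²⁺]^3 and the known concentrations, [Cr³⁺]^2 in the numerator gives [Cr³⁺] = 0.0035 M.

0.0035 M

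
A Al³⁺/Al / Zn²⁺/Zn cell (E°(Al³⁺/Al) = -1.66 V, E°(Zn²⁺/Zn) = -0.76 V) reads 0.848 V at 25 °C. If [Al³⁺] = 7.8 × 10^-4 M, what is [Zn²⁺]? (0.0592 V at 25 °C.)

1.5 × 10^-4 M

From the Nernst equation, log Q = n(E° − E)/0.0592 = 6(0.90 − 0.848)/0.0592 = 5.270, so Q = 1.86 × 10^5.
With Q = [Al³⁺]^2/[Zn²⁺]^3 and the known concentrations, [Zn²⁺]^3 in the denominator gives [Zn²⁺] = 1.5 × 10^-4 M.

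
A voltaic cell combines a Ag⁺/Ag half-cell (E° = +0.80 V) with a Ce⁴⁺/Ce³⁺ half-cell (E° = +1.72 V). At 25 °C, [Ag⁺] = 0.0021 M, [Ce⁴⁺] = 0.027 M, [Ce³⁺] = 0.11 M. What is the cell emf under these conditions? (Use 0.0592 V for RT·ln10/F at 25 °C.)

1.04 V

The Ce⁴⁺/Ce³⁺ couple has the higher reduction potential and acts as the cathode, so E°_cell = +1.72 − (+0.80) = 0.92 V.
Balancing electrons gives n = 1; the reaction quotient is Q = [Ag⁺]·[Ce³⁺]/[Ce⁴⁺] = 0.00856.
At 25 °C, E = E° − (0.0592/n) log Q = 0.92 − (0.0592/1)(-2.068) = 0.920 + 0.122 = 1.042 V.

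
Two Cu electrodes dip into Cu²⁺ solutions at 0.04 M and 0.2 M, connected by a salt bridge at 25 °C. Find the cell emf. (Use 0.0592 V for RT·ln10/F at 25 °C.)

Both half-cells are Cu²⁺/Cu, so E°_cell = 0. The concentrated side is the cathode; the cell reaction moves Cu²⁺ from high to low concentration with n = 2.
Q = [Cu²⁺]_dilute/[Cu²⁺]_conc = 0.04/0.2 = 0.200.
E = 0 − (0.0592/2) log Q = −(0.0592/2)(-0.699) = 0.0207 V.

0.021 V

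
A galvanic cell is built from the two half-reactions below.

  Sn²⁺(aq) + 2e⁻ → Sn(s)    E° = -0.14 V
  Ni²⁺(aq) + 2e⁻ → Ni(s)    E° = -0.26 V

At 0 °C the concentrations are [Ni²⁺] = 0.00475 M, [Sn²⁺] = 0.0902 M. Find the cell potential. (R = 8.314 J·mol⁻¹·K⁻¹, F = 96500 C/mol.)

0.155 V

The Sn²⁺/Sn couple has the higher reduction potential and acts as the cathode, so E°_cell = -0.14 − (-0.26) = 0.12 V.
Balancing electrons gives n = 2; the reaction quotient is Q = [Ni²⁺]/[Sn²⁺] = 0.0527.
E = E° − (RT/nF) ln Q = 0.12 − (8.314×273)/(2×96500) × (-2.944) = 0.120 + 0.035 = 0.155 V.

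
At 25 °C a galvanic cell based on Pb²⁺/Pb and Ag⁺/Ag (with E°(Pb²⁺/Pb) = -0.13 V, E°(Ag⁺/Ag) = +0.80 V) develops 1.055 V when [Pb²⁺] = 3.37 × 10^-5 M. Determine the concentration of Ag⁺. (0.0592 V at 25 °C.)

From the Nernst equation, log Q = n(E° − E)/0.0592 = 2(0.93 − 1.055)/0.0592 = -4.223, so Q = 5.98 × 10^-5.
With Q = [Pb²⁺]/[Ag⁺]^2 and the known concentrations, [Ag⁺]^2 in the denominator gives [Ag⁺] = 0.75 M.

0.75 M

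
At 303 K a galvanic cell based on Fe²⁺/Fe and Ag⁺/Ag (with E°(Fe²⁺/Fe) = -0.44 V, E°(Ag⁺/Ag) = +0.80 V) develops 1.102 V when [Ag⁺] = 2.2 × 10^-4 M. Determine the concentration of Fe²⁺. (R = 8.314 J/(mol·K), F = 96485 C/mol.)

0.0019 M

From the Nernst equation, ln Q = nF(E° − E)/RT = 2×96485×(1.24 − 1.102)/(8.314×303) = 10.571, so Q = 3.9 × 10^4.
With Q = [Fe²⁺]/[Ag⁺]^2 and the known concentrations, [Fe²⁺] in the numerator gives [Fe²⁺] = 0.0019 M.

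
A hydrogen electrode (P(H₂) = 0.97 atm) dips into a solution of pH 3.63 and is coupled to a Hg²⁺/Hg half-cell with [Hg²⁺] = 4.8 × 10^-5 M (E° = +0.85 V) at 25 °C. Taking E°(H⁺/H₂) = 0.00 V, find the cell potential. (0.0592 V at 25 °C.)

0.94 V

The Hg²⁺/Hg couple is the cathode, so E°_cell = 0.85 V; n = 2.
[H⁺] = 10^(−3.63) = 2.3 × 10^-4 M, and Q = [H⁺]^2 / ([Hg²⁺]·P(H₂)) = 0.00118.
E = E° − (0.0592/2) log Q = 0.85 − (0.0592/2)(-2.928) = 0.937 V.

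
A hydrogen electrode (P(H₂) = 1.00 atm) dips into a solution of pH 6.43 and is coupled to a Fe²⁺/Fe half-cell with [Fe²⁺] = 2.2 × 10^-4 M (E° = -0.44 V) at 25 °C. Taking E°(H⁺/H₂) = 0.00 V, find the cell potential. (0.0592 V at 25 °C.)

0.17 V

The hydrogen couple is the cathode, so E°_cell = 0.44 V; n = 2.
[H⁺] = 10^(−6.43) = 3.7 × 10^-7 M, and Q = [Fe²⁺]·P(H₂) / [H⁺]^2 = 1.59 × 10^9.
E = E° − (0.0592/2) log Q = 0.44 − (0.0592/2)(9.202) = 0.168 V.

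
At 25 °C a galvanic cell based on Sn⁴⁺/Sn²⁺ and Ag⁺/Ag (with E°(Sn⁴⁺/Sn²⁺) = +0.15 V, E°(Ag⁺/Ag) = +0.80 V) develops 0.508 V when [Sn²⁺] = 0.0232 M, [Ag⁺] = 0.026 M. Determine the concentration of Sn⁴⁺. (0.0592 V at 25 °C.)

0.98 M

From the Nernst equation, log Q = n(E° − E)/0.0592 = 2(0.65 − 0.508)/0.0592 = 4.797, so Q = 6.27 × 10^4.
With Q = [Sn⁴⁺]/([Sn²⁺]·[Ag⁺]^2) and the known concentrations, [Sn⁴⁺] in the numerator gives [Sn⁴⁺] = 0.98 M.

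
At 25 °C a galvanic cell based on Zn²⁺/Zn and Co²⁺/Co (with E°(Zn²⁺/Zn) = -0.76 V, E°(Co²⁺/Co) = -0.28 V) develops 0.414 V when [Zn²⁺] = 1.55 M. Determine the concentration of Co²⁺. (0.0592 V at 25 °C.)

From the Nernst equation, log Q = n(E° − E)/0.0592 = 2(0.48 − 0.414)/0.0592 = 2.230, so Q = 170.
With Q = [Zn²⁺]/[Co²⁺] and the known concentrations, [Co²⁺] in the denominator gives [Co²⁺] = 0.0091 M.

0.0091 M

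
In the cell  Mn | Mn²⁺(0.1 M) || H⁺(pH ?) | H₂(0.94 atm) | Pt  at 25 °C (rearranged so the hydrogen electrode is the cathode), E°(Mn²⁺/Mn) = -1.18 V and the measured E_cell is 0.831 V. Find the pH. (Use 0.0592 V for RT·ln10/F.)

pH = 6.41

E°_cell = 1.18 V and n = 2.
log Q = n(E° − E)/0.0592 = 2×(1.18 − 0.831)/0.0592 = 11.791.
With Q = [Mn²⁺]·P(H₂) / [H⁺]^2, solving for [H⁺] gives log[H⁺] = -6.409, so pH = 6.41.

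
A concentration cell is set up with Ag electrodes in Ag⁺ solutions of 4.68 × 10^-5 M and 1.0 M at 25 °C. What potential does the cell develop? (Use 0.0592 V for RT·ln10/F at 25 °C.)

0.26 V

Both half-cells are Ag⁺/Ag, so E°_cell = 0. The concentrated side is the cathode; the cell reaction moves Ag⁺ from high to low concentration with n = 1.
Q = [Ag⁺]_dilute/[Ag⁺]_conc = 4.68 × 10^-5/1.0 = 4.68 × 10^-5.
E = 0 − (0.0592/1) log Q = −(0.0592/1)(-4.330) = 0.2563 V.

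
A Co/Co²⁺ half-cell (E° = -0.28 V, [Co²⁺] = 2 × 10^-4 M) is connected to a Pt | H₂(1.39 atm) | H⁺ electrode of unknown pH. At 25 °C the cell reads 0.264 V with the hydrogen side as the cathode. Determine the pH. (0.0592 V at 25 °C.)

E°_cell = 0.28 V and n = 2.
log Q = n(E° − E)/0.0592 = 2×(0.28 − 0.264)/0.0592 = 0.541.
With Q = [Co²⁺]·P(H₂) / [H⁺]^2, solving for [H⁺] gives log[H⁺] = -2.048, so pH = 2.05.

pH = 2.05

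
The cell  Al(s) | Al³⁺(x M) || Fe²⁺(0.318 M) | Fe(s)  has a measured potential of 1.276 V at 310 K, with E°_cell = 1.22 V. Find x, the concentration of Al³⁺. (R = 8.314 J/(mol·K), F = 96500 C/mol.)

3.3 × 10^-4 M

From the Nernst equation, ln Q = nF(E° − E)/RT = 6×96500×(1.22 − 1.276)/(8.314×310) = -12.580, so Q = 3.44 × 10^-6.
With Q = [Al³⁺]^2/[Fe²⁺]^3 and the known concentrations, [Al³⁺]^2 in the numerator gives [Al³⁺] = 3.3 × 10^-4 M.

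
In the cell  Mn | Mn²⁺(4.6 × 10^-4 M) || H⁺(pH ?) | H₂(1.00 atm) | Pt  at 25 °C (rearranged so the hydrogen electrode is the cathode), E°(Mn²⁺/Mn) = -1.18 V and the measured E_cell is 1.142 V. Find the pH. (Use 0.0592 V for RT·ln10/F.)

E°_cell = 1.18 V and n = 2.
log Q = n(E° − E)/0.0592 = 2×(1.18 − 1.142)/0.0592 = 1.284.
With Q = [Mn²⁺]·P(H₂) / [H⁺]^2, solving for [H⁺] gives log[H⁺] = -2.311, so pH = 2.31.

pH = 2.31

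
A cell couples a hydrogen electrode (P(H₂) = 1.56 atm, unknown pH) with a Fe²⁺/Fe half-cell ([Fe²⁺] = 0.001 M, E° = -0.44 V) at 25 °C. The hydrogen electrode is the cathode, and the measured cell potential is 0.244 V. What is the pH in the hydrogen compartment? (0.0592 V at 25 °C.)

E°_cell = 0.44 V and n = 2.
log Q = n(E° − E)/0.0592 = 2×(0.44 − 0.244)/0.0592 = 6.622.
With Q = [Fe²⁺]·P(H₂) / [H⁺]^2, solving for [H⁺] gives log[H⁺] = -4.714, so pH = 4.71.

pH = 4.71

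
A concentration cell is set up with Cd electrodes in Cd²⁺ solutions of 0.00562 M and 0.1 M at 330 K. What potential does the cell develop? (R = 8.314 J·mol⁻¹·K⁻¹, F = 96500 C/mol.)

0.041 V

Both half-cells are Cd²⁺/Cd, so E°_cell = 0. The concentrated side is the cathode; the cell reaction moves Cd²⁺ from high to low concentration with n = 2.
Q = [Cd²⁺]_dilute/[Cd²⁺]_conc = 0.00562/0.1 = 0.0562.
E = 0 − (RT/nF) ln Q = −((8.314×330)/(2×96500))(-2.879) = 0.0409 V.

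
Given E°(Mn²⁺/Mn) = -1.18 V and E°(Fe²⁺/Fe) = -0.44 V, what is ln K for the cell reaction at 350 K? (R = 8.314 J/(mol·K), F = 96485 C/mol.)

E°_cell = -0.44 − (-1.18) = 0.74 V, with n = 2 electrons transferred.
At equilibrium E = 0, so the Nernst equation gives ln K = nFE°/RT = (2)(96485)(0.74)/((8.314)(350)) = 49.07.

ln K = 49.1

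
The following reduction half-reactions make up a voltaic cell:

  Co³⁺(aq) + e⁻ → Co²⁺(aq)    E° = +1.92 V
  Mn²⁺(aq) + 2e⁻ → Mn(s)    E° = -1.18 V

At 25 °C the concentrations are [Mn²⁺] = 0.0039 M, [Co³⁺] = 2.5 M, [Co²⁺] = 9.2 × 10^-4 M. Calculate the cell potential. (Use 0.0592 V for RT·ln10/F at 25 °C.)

The Co³⁺/Co²⁺ couple has the higher reduction potential and acts as the cathode, so E°_cell = +1.92 − (-1.18) = 3.10 V.
Balancing electrons gives n = 2; the reaction quotient is Q = [Mn²⁺]·[Co²⁺]^2/[Co³⁺]^2 = 5.28 × 10^-10.
At 25 °C, E = E° − (0.0592/n) log Q = 3.10 − (0.0592/2)(-9.277) = 3.100 + 0.275 = 3.375 V.

3.37 V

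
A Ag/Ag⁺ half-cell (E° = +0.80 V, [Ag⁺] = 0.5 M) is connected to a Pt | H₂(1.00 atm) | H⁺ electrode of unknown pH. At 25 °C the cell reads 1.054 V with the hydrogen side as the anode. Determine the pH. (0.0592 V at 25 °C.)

pH = 4.59

E°_cell = 0.80 V and n = 2.
log Q = n(E° − E)/0.0592 = 2×(0.80 − 1.054)/0.0592 = -8.581.
With Q = [H⁺]^2 / ([Ag⁺]^2·P(H₂)), solving for [H⁺] gives log[H⁺] = -4.592, so pH = 4.59.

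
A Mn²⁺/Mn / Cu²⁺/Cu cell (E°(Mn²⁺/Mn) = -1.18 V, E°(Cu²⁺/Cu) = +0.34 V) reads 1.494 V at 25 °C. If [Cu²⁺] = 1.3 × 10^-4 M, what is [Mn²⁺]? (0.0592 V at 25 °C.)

9.8 × 10^-4 M

From the Nernst equation, log Q = n(E° − E)/0.0592 = 2(1.52 − 1.494)/0.0592 = 0.878, so Q = 7.56.
With Q = [Mn²⁺]/[Cu²⁺] and the known concentrations, [Mn²⁺] in the numerator gives [Mn²⁺] = 9.8 × 10^-4 M.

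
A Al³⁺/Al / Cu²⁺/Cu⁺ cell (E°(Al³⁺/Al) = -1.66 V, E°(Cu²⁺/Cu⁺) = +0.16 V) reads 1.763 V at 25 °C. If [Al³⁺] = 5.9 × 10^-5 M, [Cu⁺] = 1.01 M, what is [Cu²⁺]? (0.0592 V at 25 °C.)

From the Nernst equation, log Q = n(E° − E)/0.0592 = 3(1.82 − 1.763)/0.0592 = 2.889, so Q = 774.
With Q = [Al³⁺]·[Cu⁺]^3/[Cu²⁺]^3 and the known concentrations, [Cu²⁺]^3 in the denominator gives [Cu²⁺] = 0.0043 M.

0.0043 M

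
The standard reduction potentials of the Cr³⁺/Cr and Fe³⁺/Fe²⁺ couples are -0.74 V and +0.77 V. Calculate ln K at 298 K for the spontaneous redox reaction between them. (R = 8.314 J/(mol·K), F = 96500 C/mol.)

E°_cell = +0.77 − (-0.74) = 1.51 V, with n = 3 electrons transferred.
At equilibrium E = 0, so the Nernst equation gives ln K = nFE°/RT = (3)(96500)(1.51)/((8.314)(298)) = 176.44.

ln K = 176.4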